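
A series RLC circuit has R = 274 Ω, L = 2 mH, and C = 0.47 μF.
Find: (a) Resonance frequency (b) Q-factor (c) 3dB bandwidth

Step 1 — Resonance condition Im(Z)=0 gives ω₀ = 1/√(LC).
Step 2 — ω₀ = 1/√(0.002·4.7e-07) = 3.262e+04 rad/s.
Step 3 — f₀ = ω₀/(2π) = 5191 Hz.
Step 4 — Series Q: Q = ω₀L/R = 3.262e+04·0.002/274 = 0.2381.
Step 5 — 3dB bandwidth: Δω = ω₀/Q = 1.37e+05 rad/s; BW = Δω/(2π) = 2.18e+04 Hz.

(a) f₀ = 5191 Hz  (b) Q = 0.2381  (c) BW = 2.18e+04 Hz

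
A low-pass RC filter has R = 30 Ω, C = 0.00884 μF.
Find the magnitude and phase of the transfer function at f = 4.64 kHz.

Step 1 — Angular frequency: ω = 2π·4640 = 2.915e+04 rad/s.
Step 2 — Transfer function: H(jω) = 1/(1 + jωRC).
Step 3 — Denominator: 1 + jωRC = 1 + j·2.915e+04·30·8.84e-09 = 1 + j0.007732.
Step 4 — H = 0.9999 - j0.007731.
Step 5 — Magnitude: |H| = 1 (-0.0 dB); phase: φ = -0.4°.

|H| = 1 (-0.0 dB), φ = -0.4°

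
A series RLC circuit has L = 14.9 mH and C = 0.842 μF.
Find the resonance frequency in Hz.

Step 1 — Resonance condition Im(Z)=0 gives ω₀ = 1/√(LC).
Step 2 — ω₀ = 1/√(0.0149·8.42e-07) = 8928 rad/s.
Step 3 — f₀ = ω₀/(2π) = 1421 Hz.

f₀ = 1421 Hz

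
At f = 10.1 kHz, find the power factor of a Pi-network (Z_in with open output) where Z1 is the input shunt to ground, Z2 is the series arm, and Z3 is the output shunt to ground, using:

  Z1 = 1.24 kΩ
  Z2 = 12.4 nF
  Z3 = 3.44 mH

Step 1 — Angular frequency: ω = 2π·f = 2π·1.01e+04 = 6.346e+04 rad/s.
Step 2 — Component impedances:
  Z1: Z = R = 1240 Ω
  Z2: Z = 1/(jωC) = -j/(ω·C) = 0 - j1271 Ω
  Z3: Z = jωL = j·6.346e+04·0.00344 = 0 + j218.3 Ω
Step 3 — With open output, the series arm Z2 and the output shunt Z3 appear in series to ground: Z2 + Z3 = 0 - j1052 Ω.
Step 4 — Parallel with input shunt Z1: Z_in = Z1 || (Z2 + Z3) = 519.3 - j611.8 Ω = 802.4∠-49.7° Ω.
Step 5 — Power factor: PF = cos(φ) = Re(Z)/|Z| = 519.25/802.42 = 0.6471.
Step 6 — Type: Im(Z) = -611.8 ⇒ leading (phase φ = -49.7°).

PF = 0.6471 (leading, φ = -49.7°)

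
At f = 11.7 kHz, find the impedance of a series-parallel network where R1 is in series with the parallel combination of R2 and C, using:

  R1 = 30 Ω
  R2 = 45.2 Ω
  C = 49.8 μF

Step 1 — Angular frequency: ω = 2π·f = 2π·1.17e+04 = 7.351e+04 rad/s.
Step 2 — Component impedances:
  R1: Z = R = 30 Ω
  R2: Z = R = 45.2 Ω
  C: Z = 1/(jωC) = -j/(ω·C) = 0 - j0.2732 Ω
Step 3 — Parallel branch: R2 || C = 1/(1/R2 + 1/C) = 0.001651 - j0.2731 Ω.
Step 4 — Series with R1: Z_total = R1 + (R2 || C) = 30 - j0.2731 Ω = 30∠-0.5° Ω.

Z = 30 - j0.2731 Ω = 30∠-0.5° Ω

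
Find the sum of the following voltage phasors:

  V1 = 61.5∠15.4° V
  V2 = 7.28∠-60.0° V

Step 1 — Convert each phasor to rectangular form:
  V1 = 61.5·(cos(15.4°) + j·sin(15.4°)) = 59.29 + j16.33 V
  V2 = 7.28·(cos(-60.0°) + j·sin(-60.0°)) = 3.64 - j6.305 V
Step 2 — Sum components: V_total = 62.93 + j10.03 V.
Step 3 — Convert to polar: |V_total| = 63.73 V, ∠V_total = 9.1°.

V_total = 63.73∠9.1° V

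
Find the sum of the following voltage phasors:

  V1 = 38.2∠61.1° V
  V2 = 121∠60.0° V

Step 1 — Convert each phasor to rectangular form:
  V1 = 38.2·(cos(61.1°) + j·sin(61.1°)) = 18.46 + j33.44 V
  V2 = 121·(cos(60.0°) + j·sin(60.0°)) = 60.5 + j104.8 V
Step 2 — Sum components: V_total = 78.96 + j138.2 V.
Step 3 — Convert to polar: |V_total| = 159.2 V, ∠V_total = 60.3°.

V_total = 159.2∠60.3° V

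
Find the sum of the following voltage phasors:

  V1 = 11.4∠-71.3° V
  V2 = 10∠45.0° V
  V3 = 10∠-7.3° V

Step 1 — Convert each phasor to rectangular form:
  V1 = 11.4·(cos(-71.3°) + j·sin(-71.3°)) = 3.655 - j10.8 V
  V2 = 10·(cos(45.0°) + j·sin(45.0°)) = 7.071 + j7.071 V
  V3 = 10·(cos(-7.3°) + j·sin(-7.3°)) = 9.919 - j1.271 V
Step 2 — Sum components: V_total = 20.65 - j4.998 V.
Step 3 — Convert to polar: |V_total| = 21.24 V, ∠V_total = -13.6°.

V_total = 21.24∠-13.6° V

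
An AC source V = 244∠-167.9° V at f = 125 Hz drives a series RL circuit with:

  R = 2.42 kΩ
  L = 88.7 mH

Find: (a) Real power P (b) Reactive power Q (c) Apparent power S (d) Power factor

Step 1 — Angular frequency: ω = 2π·f = 2π·125 = 785.4 rad/s.
Step 2 — Component impedances:
  R: Z = R = 2420 Ω
  L: Z = jωL = j·785.4·0.0887 = 0 + j69.66 Ω
Step 3 — Series combination: Z_total = R + L = 2420 + j69.66 Ω = 2421∠1.6° Ω.
Step 4 — Source phasor: V = 244∠-167.9° V = -238.6 - j51.15 V.
Step 5 — Current: I = V / Z = -0.09911 - j0.01828 A = 0.1008∠-169.5° A.
Step 6 — Complex power: S = V·I* = 24.58 + j0.7076 VA.
Step 7 — Real power: P = Re(S) = 24.58 W.
Step 8 — Reactive power: Q = Im(S) = 0.7076 VAR.
Step 9 — Apparent power: |S| = 24.59 VA.
Step 10 — Power factor: PF = P/|S| = 0.9996 (lagging).

(a) P = 24.58 W  (b) Q = 0.7076 VAR  (c) S = 24.59 VA  (d) PF = 0.9996 (lagging)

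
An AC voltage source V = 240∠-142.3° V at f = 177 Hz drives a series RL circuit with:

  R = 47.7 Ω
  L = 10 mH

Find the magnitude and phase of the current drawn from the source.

Step 1 — Angular frequency: ω = 2π·f = 2π·177 = 1112 rad/s.
Step 2 — Component impedances:
  R: Z = R = 47.7 Ω
  L: Z = jωL = j·1112·0.01 = 0 + j11.12 Ω
Step 3 — Series combination: Z_total = R + L = 47.7 + j11.12 Ω = 48.98∠13.1° Ω.
Step 4 — Source phasor: V = 240∠-142.3° V = -189.9 - j146.8 V.
Step 5 — Ohm's law: I = V / Z_total = (-189.9 - j146.8) / (47.7 + j11.12) = -4.456 - j2.038 A.
Step 6 — Convert to polar: |I| = 4.9 A, ∠I = -155.4°.

I = 4.9∠-155.4° A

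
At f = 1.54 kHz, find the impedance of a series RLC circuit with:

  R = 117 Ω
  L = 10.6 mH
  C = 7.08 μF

Step 1 — Angular frequency: ω = 2π·f = 2π·1540 = 9676 rad/s.
Step 2 — Component impedances:
  R: Z = R = 117 Ω
  L: Z = jωL = j·9676·0.0106 = 0 + j102.6 Ω
  C: Z = 1/(jωC) = -j/(ω·C) = 0 - j14.6 Ω
Step 3 — Series combination: Z_total = R + L + C = 117 + j87.97 Ω = 146.4∠36.9° Ω.

Z = 117 + j87.97 Ω = 146.4∠36.9° Ω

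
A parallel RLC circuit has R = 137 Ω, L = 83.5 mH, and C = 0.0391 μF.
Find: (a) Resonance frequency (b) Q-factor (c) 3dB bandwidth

Step 1 — Resonance: ω₀ = 1/√(LC) = 1/√(0.0835·3.91e-08) = 1.75e+04 rad/s.
Step 2 — f₀ = ω₀/(2π) = 2785 Hz.
Step 3 — Parallel Q: Q = R/(ω₀L) = 137/(1.75e+04·0.0835) = 0.09375.
Step 4 — Bandwidth: Δω = ω₀/Q = 1.867e+05 rad/s; BW = Δω/(2π) = 2.971e+04 Hz.

(a) f₀ = 2785 Hz  (b) Q = 0.09375  (c) BW = 2.971e+04 Hz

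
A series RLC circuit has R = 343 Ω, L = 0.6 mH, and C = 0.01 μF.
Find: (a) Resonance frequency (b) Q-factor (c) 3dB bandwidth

Step 1 — Resonance: ω₀ = 1/√(LC) = 1/√(0.0006·1e-08) = 4.082e+05 rad/s.
Step 2 — f₀ = ω₀/(2π) = 6.497e+04 Hz.
Step 3 — Series Q: Q = ω₀L/R = 4.082e+05·0.0006/343 = 0.7141.
Step 4 — Bandwidth: Δω = ω₀/Q = 5.717e+05 rad/s; BW = Δω/(2π) = 9.098e+04 Hz.

(a) f₀ = 6.497e+04 Hz  (b) Q = 0.7141  (c) BW = 9.098e+04 Hz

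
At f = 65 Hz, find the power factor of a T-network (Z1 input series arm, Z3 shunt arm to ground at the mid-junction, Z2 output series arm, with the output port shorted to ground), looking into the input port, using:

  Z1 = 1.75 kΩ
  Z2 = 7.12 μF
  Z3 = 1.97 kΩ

Step 1 — Angular frequency: ω = 2π·f = 2π·65 = 408.4 rad/s.
Step 2 — Component impedances:
  Z1: Z = R = 1750 Ω
  Z2: Z = 1/(jωC) = -j/(ω·C) = 0 - j343.9 Ω
  Z3: Z = R = 1970 Ω
Step 3 — With the output port shorted to ground, the output series arm Z2 runs from the junction to ground; the shunt arm Z3 also runs from the junction to ground. They appear in parallel: Z3 || Z2 = 58.26 - j333.7 Ω.
Step 4 — Series with input arm Z1: Z_in = Z1 + (Z3 || Z2) = 1808 - j333.7 Ω = 1839∠-10.5° Ω.
Step 5 — Power factor: PF = cos(φ) = Re(Z)/|Z| = 1808.3/1838.8 = 0.9834.
Step 6 — Type: Im(Z) = -333.7 ⇒ leading (phase φ = -10.5°).

PF = 0.9834 (leading, φ = -10.5°)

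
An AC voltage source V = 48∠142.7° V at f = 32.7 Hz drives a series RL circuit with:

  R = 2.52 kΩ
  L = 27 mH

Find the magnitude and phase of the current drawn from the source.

Step 1 — Angular frequency: ω = 2π·f = 2π·32.7 = 205.5 rad/s.
Step 2 — Component impedances:
  R: Z = R = 2520 Ω
  L: Z = jωL = j·205.5·0.027 = 0 + j5.547 Ω
Step 3 — Series combination: Z_total = R + L = 2520 + j5.547 Ω = 2520∠0.1° Ω.
Step 4 — Source phasor: V = 48∠142.7° V = -38.18 + j29.09 V.
Step 5 — Ohm's law: I = V / Z_total = (-38.18 + j29.09) / (2520 + j5.547) = -0.01513 + j0.01158 A.
Step 6 — Convert to polar: |I| = 0.01905 A, ∠I = 142.6°.

I = 0.01905∠142.6° A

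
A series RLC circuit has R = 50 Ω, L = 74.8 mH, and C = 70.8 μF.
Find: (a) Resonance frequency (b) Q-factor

Step 1 — Resonance condition Im(Z)=0 gives ω₀ = 1/√(LC).
Step 2 — ω₀ = 1/√(0.0748·7.08e-05) = 434.5 rad/s.
Step 3 — f₀ = ω₀/(2π) = 69.16 Hz.
Step 4 — Series Q: Q = ω₀L/R = 434.5·0.0748/50 = 0.6501.

(a) f₀ = 69.16 Hz  (b) Q = 0.6501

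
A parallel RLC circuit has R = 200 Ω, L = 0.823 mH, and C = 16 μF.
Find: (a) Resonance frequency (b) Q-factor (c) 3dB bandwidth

Step 1 — Resonance: ω₀ = 1/√(LC) = 1/√(0.000823·1.6e-05) = 8714 rad/s.
Step 2 — f₀ = ω₀/(2π) = 1387 Hz.
Step 3 — Parallel Q: Q = R/(ω₀L) = 200/(8714·0.000823) = 27.89.
Step 4 — Bandwidth: Δω = ω₀/Q = 312.5 rad/s; BW = Δω/(2π) = 49.74 Hz.

(a) f₀ = 1387 Hz  (b) Q = 27.89  (c) BW = 49.74 Hz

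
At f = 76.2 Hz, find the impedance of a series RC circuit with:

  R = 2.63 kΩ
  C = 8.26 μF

Step 1 — Angular frequency: ω = 2π·f = 2π·76.2 = 478.8 rad/s.
Step 2 — Component impedances:
  R: Z = R = 2630 Ω
  C: Z = 1/(jωC) = -j/(ω·C) = 0 - j252.9 Ω
Step 3 — Series combination: Z_total = R + C = 2630 - j252.9 Ω = 2642∠-5.5° Ω.

Z = 2630 - j252.9 Ω = 2642∠-5.5° Ω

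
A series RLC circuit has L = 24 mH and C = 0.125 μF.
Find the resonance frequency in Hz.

Step 1 — Resonance condition Im(Z)=0 gives ω₀ = 1/√(LC).
Step 2 — ω₀ = 1/√(0.024·1.25e-07) = 1.826e+04 rad/s.
Step 3 — f₀ = ω₀/(2π) = 2906 Hz.

f₀ = 2906 Hz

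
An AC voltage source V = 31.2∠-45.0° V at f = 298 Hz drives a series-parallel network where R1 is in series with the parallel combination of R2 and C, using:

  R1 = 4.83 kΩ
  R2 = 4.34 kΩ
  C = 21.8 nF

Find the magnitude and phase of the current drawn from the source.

Step 1 — Angular frequency: ω = 2π·f = 2π·298 = 1872 rad/s.
Step 2 — Component impedances:
  R1: Z = R = 4830 Ω
  R2: Z = R = 4340 Ω
  C: Z = 1/(jωC) = -j/(ω·C) = 0 - j2.45e+04 Ω
Step 3 — Parallel branch: R2 || C = 1/(1/R2 + 1/C) = 4208 - j745.4 Ω.
Step 4 — Series with R1: Z_total = R1 + (R2 || C) = 9038 - j745.4 Ω = 9069∠-4.7° Ω.
Step 5 — Source phasor: V = 31.2∠-45.0° V = 22.06 - j22.06 V.
Step 6 — Ohm's law: I = V / Z_total = (22.06 - j22.06) / (9038 - j745.4) = 0.002624 - j0.002225 A.
Step 7 — Convert to polar: |I| = 0.00344 A, ∠I = -40.3°.

I = 0.00344∠-40.3° A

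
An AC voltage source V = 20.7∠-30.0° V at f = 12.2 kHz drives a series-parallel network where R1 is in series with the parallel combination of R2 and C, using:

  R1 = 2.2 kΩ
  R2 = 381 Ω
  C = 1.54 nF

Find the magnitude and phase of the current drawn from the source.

Step 1 — Angular frequency: ω = 2π·f = 2π·1.22e+04 = 7.665e+04 rad/s.
Step 2 — Component impedances:
  R1: Z = R = 2200 Ω
  R2: Z = R = 381 Ω
  C: Z = 1/(jωC) = -j/(ω·C) = 0 - j8471 Ω
Step 3 — Parallel branch: R2 || C = 1/(1/R2 + 1/C) = 380.2 - j17.1 Ω.
Step 4 — Series with R1: Z_total = R1 + (R2 || C) = 2580 - j17.1 Ω = 2580∠-0.4° Ω.
Step 5 — Source phasor: V = 20.7∠-30.0° V = 17.93 - j10.35 V.
Step 6 — Ohm's law: I = V / Z_total = (17.93 - j10.35) / (2580 - j17.1) = 0.006974 - j0.003965 A.
Step 7 — Convert to polar: |I| = 0.008022 A, ∠I = -29.6°.

I = 0.008022∠-29.6° A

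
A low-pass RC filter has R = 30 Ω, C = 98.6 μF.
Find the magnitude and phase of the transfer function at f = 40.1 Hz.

Step 1 — Angular frequency: ω = 2π·40.1 = 252 rad/s.
Step 2 — Transfer function: H(jω) = 1/(1 + jωRC).
Step 3 — Denominator: 1 + jωRC = 1 + j·252·30·9.86e-05 = 1 + j0.7453.
Step 4 — H = 0.6429 - j0.4791.
Step 5 — Magnitude: |H| = 0.8018 (-1.9 dB); phase: φ = -36.7°.

|H| = 0.8018 (-1.9 dB), φ = -36.7°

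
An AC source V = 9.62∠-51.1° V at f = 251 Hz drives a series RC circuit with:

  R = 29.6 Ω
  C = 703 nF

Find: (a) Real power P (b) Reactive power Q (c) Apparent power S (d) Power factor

Step 1 — Angular frequency: ω = 2π·f = 2π·251 = 1577 rad/s.
Step 2 — Component impedances:
  R: Z = R = 29.6 Ω
  C: Z = 1/(jωC) = -j/(ω·C) = 0 - j902 Ω
Step 3 — Series combination: Z_total = R + C = 29.6 - j902 Ω = 902.5∠-88.1° Ω.
Step 4 — Source phasor: V = 9.62∠-51.1° V = 6.041 - j7.487 V.
Step 5 — Current: I = V / Z = 0.008511 + j0.006418 A = 0.01066∠37.0° A.
Step 6 — Complex power: S = V·I* = 0.003364 - j0.1025 VA.
Step 7 — Real power: P = Re(S) = 0.003364 W.
Step 8 — Reactive power: Q = Im(S) = -0.1025 VAR.
Step 9 — Apparent power: |S| = 0.1025 VA.
Step 10 — Power factor: PF = P/|S| = 0.0328 (leading).

(a) P = 0.003364 W  (b) Q = -0.1025 VAR  (c) S = 0.1025 VA  (d) PF = 0.0328 (leading)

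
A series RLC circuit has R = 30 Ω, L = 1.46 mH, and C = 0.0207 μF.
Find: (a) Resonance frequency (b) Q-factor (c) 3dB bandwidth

Step 1 — Resonance: ω₀ = 1/√(LC) = 1/√(0.00146·2.07e-08) = 1.819e+05 rad/s.
Step 2 — f₀ = ω₀/(2π) = 2.895e+04 Hz.
Step 3 — Series Q: Q = ω₀L/R = 1.819e+05·0.00146/30 = 8.853.
Step 4 — Bandwidth: Δω = ω₀/Q = 2.055e+04 rad/s; BW = Δω/(2π) = 3270 Hz.

(a) f₀ = 2.895e+04 Hz  (b) Q = 8.853  (c) BW = 3270 Hz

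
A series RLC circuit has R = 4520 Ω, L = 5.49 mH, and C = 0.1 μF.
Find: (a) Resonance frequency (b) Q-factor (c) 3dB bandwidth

Step 1 — Resonance condition Im(Z)=0 gives ω₀ = 1/√(LC).
Step 2 — ω₀ = 1/√(0.00549·1e-07) = 4.268e+04 rad/s.
Step 3 — f₀ = ω₀/(2π) = 6793 Hz.
Step 4 — Series Q: Q = ω₀L/R = 4.268e+04·0.00549/4520 = 0.05184.
Step 5 — 3dB bandwidth: Δω = ω₀/Q = 8.233e+05 rad/s; BW = Δω/(2π) = 1.31e+05 Hz.

(a) f₀ = 6793 Hz  (b) Q = 0.05184  (c) BW = 1.31e+05 Hz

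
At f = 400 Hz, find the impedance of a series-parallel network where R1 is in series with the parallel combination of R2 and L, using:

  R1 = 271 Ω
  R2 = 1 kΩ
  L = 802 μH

Step 1 — Angular frequency: ω = 2π·f = 2π·400 = 2513 rad/s.
Step 2 — Component impedances:
  R1: Z = R = 271 Ω
  R2: Z = R = 1000 Ω
  L: Z = jωL = j·2513·0.000802 = 0 + j2.016 Ω
Step 3 — Parallel branch: R2 || L = 1/(1/R2 + 1/L) = 0.004063 + j2.016 Ω.
Step 4 — Series with R1: Z_total = R1 + (R2 || L) = 271 + j2.016 Ω = 271∠0.4° Ω.

Z = 271 + j2.016 Ω = 271∠0.4° Ω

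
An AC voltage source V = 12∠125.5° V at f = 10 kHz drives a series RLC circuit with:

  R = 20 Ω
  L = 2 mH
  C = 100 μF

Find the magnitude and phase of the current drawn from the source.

Step 1 — Angular frequency: ω = 2π·f = 2π·1e+04 = 6.283e+04 rad/s.
Step 2 — Component impedances:
  R: Z = R = 20 Ω
  L: Z = jωL = j·6.283e+04·0.002 = 0 + j125.7 Ω
  C: Z = 1/(jωC) = -j/(ω·C) = 0 - j0.1592 Ω
Step 3 — Series combination: Z_total = R + L + C = 20 + j125.5 Ω = 127.1∠80.9° Ω.
Step 4 — Source phasor: V = 12∠125.5° V = -6.968 + j9.769 V.
Step 5 — Ohm's law: I = V / Z_total = (-6.968 + j9.769) / (20 + j125.5) = 0.06728 + j0.06625 A.
Step 6 — Convert to polar: |I| = 0.09442 A, ∠I = 44.6°.

I = 0.09442∠44.6° A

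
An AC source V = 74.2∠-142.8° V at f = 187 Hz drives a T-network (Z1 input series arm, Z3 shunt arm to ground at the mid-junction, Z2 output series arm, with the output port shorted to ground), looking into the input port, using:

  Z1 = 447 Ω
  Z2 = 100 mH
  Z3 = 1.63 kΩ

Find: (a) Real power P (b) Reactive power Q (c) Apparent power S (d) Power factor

Step 1 — Angular frequency: ω = 2π·f = 2π·187 = 1175 rad/s.
Step 2 — Component impedances:
  Z1: Z = R = 447 Ω
  Z2: Z = jωL = j·1175·0.1 = 0 + j117.5 Ω
  Z3: Z = R = 1630 Ω
Step 3 — With the output port shorted to ground, the output series arm Z2 runs from the junction to ground; the shunt arm Z3 also runs from the junction to ground. They appear in parallel: Z3 || Z2 = 8.426 + j116.9 Ω.
Step 4 — Series with input arm Z1: Z_in = Z1 + (Z3 || Z2) = 455.4 + j116.9 Ω = 470.2∠14.4° Ω.
Step 5 — Source phasor: V = 74.2∠-142.8° V = -59.1 - j44.86 V.
Step 6 — Current: I = V / Z = -0.1455 - j0.06117 A = 0.1578∠-157.2° A.
Step 7 — Complex power: S = V·I* = 11.34 + j2.911 VA.
Step 8 — Real power: P = Re(S) = 11.34 W.
Step 9 — Reactive power: Q = Im(S) = 2.911 VAR.
Step 10 — Apparent power: |S| = 11.71 VA.
Step 11 — Power factor: PF = P/|S| = 0.9686 (lagging).

(a) P = 11.34 W  (b) Q = 2.911 VAR  (c) S = 11.71 VA  (d) PF = 0.9686 (lagging)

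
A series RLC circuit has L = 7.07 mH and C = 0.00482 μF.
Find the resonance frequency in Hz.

Step 1 — Resonance condition Im(Z)=0 gives ω₀ = 1/√(LC).
Step 2 — ω₀ = 1/√(0.00707·4.82e-09) = 1.713e+05 rad/s.
Step 3 — f₀ = ω₀/(2π) = 2.726e+04 Hz.

f₀ = 2.726e+04 Hz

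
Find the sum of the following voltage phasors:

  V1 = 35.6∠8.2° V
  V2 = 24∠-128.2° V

Step 1 — Convert each phasor to rectangular form:
  V1 = 35.6·(cos(8.2°) + j·sin(8.2°)) = 35.24 + j5.078 V
  V2 = 24·(cos(-128.2°) + j·sin(-128.2°)) = -14.84 - j18.86 V
Step 2 — Sum components: V_total = 20.39 - j13.78 V.
Step 3 — Convert to polar: |V_total| = 24.61 V, ∠V_total = -34.1°.

V_total = 24.61∠-34.1° V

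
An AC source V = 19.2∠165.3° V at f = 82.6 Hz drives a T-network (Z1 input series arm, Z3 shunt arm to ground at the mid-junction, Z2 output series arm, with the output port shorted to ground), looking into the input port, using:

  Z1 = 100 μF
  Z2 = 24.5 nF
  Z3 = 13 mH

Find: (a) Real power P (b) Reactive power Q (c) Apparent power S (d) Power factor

Step 1 — Angular frequency: ω = 2π·f = 2π·82.6 = 519 rad/s.
Step 2 — Component impedances:
  Z1: Z = 1/(jωC) = -j/(ω·C) = 0 - j19.27 Ω
  Z2: Z = 1/(jωC) = -j/(ω·C) = 0 - j7.865e+04 Ω
  Z3: Z = jωL = j·519·0.013 = 0 + j6.747 Ω
Step 3 — With the output port shorted to ground, the output series arm Z2 runs from the junction to ground; the shunt arm Z3 also runs from the junction to ground. They appear in parallel: Z3 || Z2 = 0 + j6.747 Ω.
Step 4 — Series with input arm Z1: Z_in = Z1 + (Z3 || Z2) = 0 - j12.52 Ω = 12.52∠-90.0° Ω.
Step 5 — Source phasor: V = 19.2∠165.3° V = -18.57 + j4.872 V.
Step 6 — Current: I = V / Z = -0.3891 - j1.483 A = 1.533∠-104.7° A.
Step 7 — Complex power: S = V·I* = 0 - j29.44 VA.
Step 8 — Real power: P = Re(S) = 0 W.
Step 9 — Reactive power: Q = Im(S) = -29.44 VAR.
Step 10 — Apparent power: |S| = 29.44 VA.
Step 11 — Power factor: PF = P/|S| = 0 (leading).

(a) P = 0 W  (b) Q = -29.44 VAR  (c) S = 29.44 VA  (d) PF = 0 (leading)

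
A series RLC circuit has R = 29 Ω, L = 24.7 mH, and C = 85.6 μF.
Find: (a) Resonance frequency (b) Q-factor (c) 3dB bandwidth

Step 1 — Resonance: ω₀ = 1/√(LC) = 1/√(0.0247·8.56e-05) = 687.7 rad/s.
Step 2 — f₀ = ω₀/(2π) = 109.5 Hz.
Step 3 — Series Q: Q = ω₀L/R = 687.7·0.0247/29 = 0.5858.
Step 4 — Bandwidth: Δω = ω₀/Q = 1174 rad/s; BW = Δω/(2π) = 186.9 Hz.

(a) f₀ = 109.5 Hz  (b) Q = 0.5858  (c) BW = 186.9 Hz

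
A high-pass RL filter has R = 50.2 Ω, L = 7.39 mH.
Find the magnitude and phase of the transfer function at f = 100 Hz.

Step 1 — Angular frequency: ω = 2π·100 = 628.3 rad/s.
Step 2 — Transfer function: H(jω) = jωL/(R + jωL).
Step 3 — Numerator jωL = j·4.643; denominator R + jωL = 50.2 + j4.643.
Step 4 — H = 0.008483 + j0.09171.
Step 5 — Magnitude: |H| = 0.0921 (-20.7 dB); phase: φ = 84.7°.

|H| = 0.0921 (-20.7 dB), φ = 84.7°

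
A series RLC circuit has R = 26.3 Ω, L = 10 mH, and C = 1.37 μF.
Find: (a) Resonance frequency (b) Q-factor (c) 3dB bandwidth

Step 1 — Resonance: ω₀ = 1/√(LC) = 1/√(0.01·1.37e-06) = 8544 rad/s.
Step 2 — f₀ = ω₀/(2π) = 1360 Hz.
Step 3 — Series Q: Q = ω₀L/R = 8544·0.01/26.3 = 3.249.
Step 4 — Bandwidth: Δω = ω₀/Q = 2630 rad/s; BW = Δω/(2π) = 418.6 Hz.

(a) f₀ = 1360 Hz  (b) Q = 3.249  (c) BW = 418.6 Hz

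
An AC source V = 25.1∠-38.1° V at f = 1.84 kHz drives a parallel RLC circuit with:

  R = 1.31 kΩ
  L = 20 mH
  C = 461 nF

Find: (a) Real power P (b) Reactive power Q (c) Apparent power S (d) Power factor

Step 1 — Angular frequency: ω = 2π·f = 2π·1840 = 1.156e+04 rad/s.
Step 2 — Component impedances:
  R: Z = R = 1310 Ω
  L: Z = jωL = j·1.156e+04·0.02 = 0 + j231.2 Ω
  C: Z = 1/(jωC) = -j/(ω·C) = 0 - j187.6 Ω
Step 3 — Parallel combination: 1/Z_total = 1/R + 1/L + 1/C; Z_total = 479.4 - j631 Ω = 792.5∠-52.8° Ω.
Step 4 — Source phasor: V = 25.1∠-38.1° V = 19.75 - j15.49 V.
Step 5 — Current: I = V / Z = 0.03064 + j0.008024 A = 0.03167∠14.7° A.
Step 6 — Complex power: S = V·I* = 0.4809 - j0.633 VA.
Step 7 — Real power: P = Re(S) = 0.4809 W.
Step 8 — Reactive power: Q = Im(S) = -0.633 VAR.
Step 9 — Apparent power: |S| = 0.795 VA.
Step 10 — Power factor: PF = P/|S| = 0.6049 (leading).

(a) P = 0.4809 W  (b) Q = -0.633 VAR  (c) S = 0.795 VA  (d) PF = 0.6049 (leading)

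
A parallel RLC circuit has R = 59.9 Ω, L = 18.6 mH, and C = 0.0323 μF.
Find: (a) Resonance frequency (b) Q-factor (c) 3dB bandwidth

Step 1 — Resonance: ω₀ = 1/√(LC) = 1/√(0.0186·3.23e-08) = 4.08e+04 rad/s.
Step 2 — f₀ = ω₀/(2π) = 6493 Hz.
Step 3 — Parallel Q: Q = R/(ω₀L) = 59.9/(4.08e+04·0.0186) = 0.07894.
Step 4 — Bandwidth: Δω = ω₀/Q = 5.169e+05 rad/s; BW = Δω/(2π) = 8.226e+04 Hz.

(a) f₀ = 6493 Hz  (b) Q = 0.07894  (c) BW = 8.226e+04 Hz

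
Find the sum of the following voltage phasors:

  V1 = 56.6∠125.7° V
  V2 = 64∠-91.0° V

Step 1 — Convert each phasor to rectangular form:
  V1 = 56.6·(cos(125.7°) + j·sin(125.7°)) = -33.03 + j45.96 V
  V2 = 64·(cos(-91.0°) + j·sin(-91.0°)) = -1.117 - j63.99 V
Step 2 — Sum components: V_total = -34.15 - j18.03 V.
Step 3 — Convert to polar: |V_total| = 38.61 V, ∠V_total = -152.2°.

V_total = 38.61∠-152.2° V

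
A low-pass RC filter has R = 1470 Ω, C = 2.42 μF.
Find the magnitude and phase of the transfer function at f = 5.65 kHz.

Step 1 — Angular frequency: ω = 2π·5650 = 3.55e+04 rad/s.
Step 2 — Transfer function: H(jω) = 1/(1 + jωRC).
Step 3 — Denominator: 1 + jωRC = 1 + j·3.55e+04·1470·2.42e-06 = 1 + j126.3.
Step 4 — H = 6.27e-05 - j0.007918.
Step 5 — Magnitude: |H| = 0.007918 (-42.0 dB); phase: φ = -89.5°.

|H| = 0.007918 (-42.0 dB), φ = -89.5°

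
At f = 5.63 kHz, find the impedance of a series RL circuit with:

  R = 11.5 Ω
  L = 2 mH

Step 1 — Angular frequency: ω = 2π·f = 2π·5630 = 3.537e+04 rad/s.
Step 2 — Component impedances:
  R: Z = R = 11.5 Ω
  L: Z = jωL = j·3.537e+04·0.002 = 0 + j70.75 Ω
Step 3 — Series combination: Z_total = R + L = 11.5 + j70.75 Ω = 71.68∠80.8° Ω.

Z = 11.5 + j70.75 Ω = 71.68∠80.8° Ω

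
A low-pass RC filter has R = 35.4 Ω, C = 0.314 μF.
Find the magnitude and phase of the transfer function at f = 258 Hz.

Step 1 — Angular frequency: ω = 2π·258 = 1621 rad/s.
Step 2 — Transfer function: H(jω) = 1/(1 + jωRC).
Step 3 — Denominator: 1 + jωRC = 1 + j·1621·35.4·3.14e-07 = 1 + j0.01802.
Step 4 — H = 0.9997 - j0.01801.
Step 5 — Magnitude: |H| = 0.9998 (-0.0 dB); phase: φ = -1.0°.

|H| = 0.9998 (-0.0 dB), φ = -1.0°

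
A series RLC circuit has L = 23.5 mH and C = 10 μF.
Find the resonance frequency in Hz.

Step 1 — Resonance condition Im(Z)=0 gives ω₀ = 1/√(LC).
Step 2 — ω₀ = 1/√(0.0235·1e-05) = 2063 rad/s.
Step 3 — f₀ = ω₀/(2π) = 328.3 Hz.

f₀ = 328.3 Hz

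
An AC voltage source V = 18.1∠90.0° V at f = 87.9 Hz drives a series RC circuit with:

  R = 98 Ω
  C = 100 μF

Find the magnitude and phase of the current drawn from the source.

Step 1 — Angular frequency: ω = 2π·f = 2π·87.9 = 552.3 rad/s.
Step 2 — Component impedances:
  R: Z = R = 98 Ω
  C: Z = 1/(jωC) = -j/(ω·C) = 0 - j18.11 Ω
Step 3 — Series combination: Z_total = R + C = 98 - j18.11 Ω = 99.66∠-10.5° Ω.
Step 4 — Source phasor: V = 18.1∠90.0° V = 0 + j18.1 V.
Step 5 — Ohm's law: I = V / Z_total = (0 + j18.1) / (98 - j18.11) = -0.033 + j0.1786 A.
Step 6 — Convert to polar: |I| = 0.1816 A, ∠I = 100.5°.

I = 0.1816∠100.5° A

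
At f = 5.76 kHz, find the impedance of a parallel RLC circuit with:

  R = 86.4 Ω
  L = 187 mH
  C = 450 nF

Step 1 — Angular frequency: ω = 2π·f = 2π·5760 = 3.619e+04 rad/s.
Step 2 — Component impedances:
  R: Z = R = 86.4 Ω
  L: Z = jωL = j·3.619e+04·0.187 = 0 + j6768 Ω
  C: Z = 1/(jωC) = -j/(ω·C) = 0 - j61.4 Ω
Step 3 — Parallel combination: 1/Z_total = 1/R + 1/L + 1/C; Z_total = 29.35 - j40.92 Ω = 50.35∠-54.4° Ω.

Z = 29.35 - j40.92 Ω = 50.35∠-54.4° Ω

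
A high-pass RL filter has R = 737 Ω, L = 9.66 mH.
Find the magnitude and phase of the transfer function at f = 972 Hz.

Step 1 — Angular frequency: ω = 2π·972 = 6107 rad/s.
Step 2 — Transfer function: H(jω) = jωL/(R + jωL).
Step 3 — Numerator jωL = j·59; denominator R + jωL = 737 + j59.
Step 4 — H = 0.006367 + j0.07954.
Step 5 — Magnitude: |H| = 0.07979 (-22.0 dB); phase: φ = 85.4°.

|H| = 0.07979 (-22.0 dB), φ = 85.4°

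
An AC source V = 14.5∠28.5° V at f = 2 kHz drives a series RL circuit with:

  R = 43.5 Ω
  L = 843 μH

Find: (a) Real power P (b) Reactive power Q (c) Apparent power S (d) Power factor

Step 1 — Angular frequency: ω = 2π·f = 2π·2000 = 1.257e+04 rad/s.
Step 2 — Component impedances:
  R: Z = R = 43.5 Ω
  L: Z = jωL = j·1.257e+04·0.000843 = 0 + j10.59 Ω
Step 3 — Series combination: Z_total = R + L = 43.5 + j10.59 Ω = 44.77∠13.7° Ω.
Step 4 — Source phasor: V = 14.5∠28.5° V = 12.74 + j6.919 V.
Step 5 — Current: I = V / Z = 0.3131 + j0.0828 A = 0.3239∠14.8° A.
Step 6 — Complex power: S = V·I* = 4.563 + j1.111 VA.
Step 7 — Real power: P = Re(S) = 4.563 W.
Step 8 — Reactive power: Q = Im(S) = 1.111 VAR.
Step 9 — Apparent power: |S| = 4.696 VA.
Step 10 — Power factor: PF = P/|S| = 0.9716 (lagging).

(a) P = 4.563 W  (b) Q = 1.111 VAR  (c) S = 4.696 VA  (d) PF = 0.9716 (lagging)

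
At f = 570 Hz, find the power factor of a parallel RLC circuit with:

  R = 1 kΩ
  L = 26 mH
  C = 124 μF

Step 1 — Angular frequency: ω = 2π·f = 2π·570 = 3581 rad/s.
Step 2 — Component impedances:
  R: Z = R = 1000 Ω
  L: Z = jωL = j·3581·0.026 = 0 + j93.12 Ω
  C: Z = 1/(jωC) = -j/(ω·C) = 0 - j2.252 Ω
Step 3 — Parallel combination: 1/Z_total = 1/R + 1/L + 1/C; Z_total = 0.005325 - j2.308 Ω = 2.308∠-89.9° Ω.
Step 4 — Power factor: PF = cos(φ) = Re(Z)/|Z| = 0.0053249/2.3076 = 0.002308.
Step 5 — Type: Im(Z) = -2.308 ⇒ leading (phase φ = -89.9°).

PF = 0.002308 (leading, φ = -89.9°)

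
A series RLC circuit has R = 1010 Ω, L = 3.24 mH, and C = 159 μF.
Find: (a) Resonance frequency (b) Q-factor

Step 1 — Resonance condition Im(Z)=0 gives ω₀ = 1/√(LC).
Step 2 — ω₀ = 1/√(0.00324·0.000159) = 1393 rad/s.
Step 3 — f₀ = ω₀/(2π) = 221.7 Hz.
Step 4 — Series Q: Q = ω₀L/R = 1393·0.00324/1010 = 0.004469.

(a) f₀ = 221.7 Hz  (b) Q = 0.004469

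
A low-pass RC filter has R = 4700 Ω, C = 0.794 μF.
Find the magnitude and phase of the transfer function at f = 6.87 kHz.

Step 1 — Angular frequency: ω = 2π·6870 = 4.317e+04 rad/s.
Step 2 — Transfer function: H(jω) = 1/(1 + jωRC).
Step 3 — Denominator: 1 + jωRC = 1 + j·4.317e+04·4700·7.94e-07 = 1 + j161.1.
Step 4 — H = 3.854e-05 - j0.006208.
Step 5 — Magnitude: |H| = 0.006208 (-44.1 dB); phase: φ = -89.6°.

|H| = 0.006208 (-44.1 dB), φ = -89.6°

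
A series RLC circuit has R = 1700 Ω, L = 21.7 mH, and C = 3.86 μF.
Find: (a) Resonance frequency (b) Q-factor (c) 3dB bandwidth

Step 1 — Resonance condition Im(Z)=0 gives ω₀ = 1/√(LC).
Step 2 — ω₀ = 1/√(0.0217·3.86e-06) = 3455 rad/s.
Step 3 — f₀ = ω₀/(2π) = 549.9 Hz.
Step 4 — Series Q: Q = ω₀L/R = 3455·0.0217/1700 = 0.0441.
Step 5 — 3dB bandwidth: Δω = ω₀/Q = 7.834e+04 rad/s; BW = Δω/(2π) = 1.247e+04 Hz.

(a) f₀ = 549.9 Hz  (b) Q = 0.0441  (c) BW = 1.247e+04 Hz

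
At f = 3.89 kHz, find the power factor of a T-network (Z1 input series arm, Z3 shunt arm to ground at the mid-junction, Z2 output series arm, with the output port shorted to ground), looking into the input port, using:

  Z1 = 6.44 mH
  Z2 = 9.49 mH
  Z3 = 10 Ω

Step 1 — Angular frequency: ω = 2π·f = 2π·3890 = 2.444e+04 rad/s.
Step 2 — Component impedances:
  Z1: Z = jωL = j·2.444e+04·0.00644 = 0 + j157.4 Ω
  Z2: Z = jωL = j·2.444e+04·0.00949 = 0 + j232 Ω
  Z3: Z = R = 10 Ω
Step 3 — With the output port shorted to ground, the output series arm Z2 runs from the junction to ground; the shunt arm Z3 also runs from the junction to ground. They appear in parallel: Z3 || Z2 = 9.981 + j0.4303 Ω.
Step 4 — Series with input arm Z1: Z_in = Z1 + (Z3 || Z2) = 9.981 + j157.8 Ω = 158.1∠86.4° Ω.
Step 5 — Power factor: PF = cos(φ) = Re(Z)/|Z| = 9.9814/158.15 = 0.06311.
Step 6 — Type: Im(Z) = 157.8 ⇒ lagging (phase φ = 86.4°).

PF = 0.06311 (lagging, φ = 86.4°)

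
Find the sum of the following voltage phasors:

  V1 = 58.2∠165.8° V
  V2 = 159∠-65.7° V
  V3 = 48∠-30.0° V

Step 1 — Convert each phasor to rectangular form:
  V1 = 58.2·(cos(165.8°) + j·sin(165.8°)) = -56.42 + j14.28 V
  V2 = 159·(cos(-65.7°) + j·sin(-65.7°)) = 65.43 - j144.9 V
  V3 = 48·(cos(-30.0°) + j·sin(-30.0°)) = 41.57 - j24 V
Step 2 — Sum components: V_total = 50.58 - j154.6 V.
Step 3 — Convert to polar: |V_total| = 162.7 V, ∠V_total = -71.9°.

V_total = 162.7∠-71.9° V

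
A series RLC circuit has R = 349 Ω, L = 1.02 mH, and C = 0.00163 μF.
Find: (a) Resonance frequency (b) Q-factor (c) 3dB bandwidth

Step 1 — Resonance condition Im(Z)=0 gives ω₀ = 1/√(LC).
Step 2 — ω₀ = 1/√(0.00102·1.63e-09) = 7.755e+05 rad/s.
Step 3 — f₀ = ω₀/(2π) = 1.234e+05 Hz.
Step 4 — Series Q: Q = ω₀L/R = 7.755e+05·0.00102/349 = 2.267.
Step 5 — 3dB bandwidth: Δω = ω₀/Q = 3.422e+05 rad/s; BW = Δω/(2π) = 5.446e+04 Hz.

(a) f₀ = 1.234e+05 Hz  (b) Q = 2.267  (c) BW = 5.446e+04 Hz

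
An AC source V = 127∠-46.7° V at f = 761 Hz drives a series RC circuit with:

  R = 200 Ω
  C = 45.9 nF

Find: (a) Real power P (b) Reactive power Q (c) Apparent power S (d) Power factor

Step 1 — Angular frequency: ω = 2π·f = 2π·761 = 4782 rad/s.
Step 2 — Component impedances:
  R: Z = R = 200 Ω
  C: Z = 1/(jωC) = -j/(ω·C) = 0 - j4556 Ω
Step 3 — Series combination: Z_total = R + C = 200 - j4556 Ω = 4561∠-87.5° Ω.
Step 4 — Source phasor: V = 127∠-46.7° V = 87.1 - j92.43 V.
Step 5 — Current: I = V / Z = 0.02108 + j0.01819 A = 0.02785∠40.8° A.
Step 6 — Complex power: S = V·I* = 0.1551 - j3.533 VA.
Step 7 — Real power: P = Re(S) = 0.1551 W.
Step 8 — Reactive power: Q = Im(S) = -3.533 VAR.
Step 9 — Apparent power: |S| = 3.536 VA.
Step 10 — Power factor: PF = P/|S| = 0.04385 (leading).

(a) P = 0.1551 W  (b) Q = -3.533 VAR  (c) S = 3.536 VA  (d) PF = 0.04385 (leading)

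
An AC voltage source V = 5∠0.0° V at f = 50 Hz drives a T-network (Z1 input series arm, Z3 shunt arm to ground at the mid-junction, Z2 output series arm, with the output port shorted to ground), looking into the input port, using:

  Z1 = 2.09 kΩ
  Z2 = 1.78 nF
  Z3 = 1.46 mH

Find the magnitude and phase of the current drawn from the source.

Step 1 — Angular frequency: ω = 2π·f = 2π·50 = 314.2 rad/s.
Step 2 — Component impedances:
  Z1: Z = R = 2090 Ω
  Z2: Z = 1/(jωC) = -j/(ω·C) = 0 - j1.788e+06 Ω
  Z3: Z = jωL = j·314.2·0.00146 = 0 + j0.4587 Ω
Step 3 — With the output port shorted to ground, the output series arm Z2 runs from the junction to ground; the shunt arm Z3 also runs from the junction to ground. They appear in parallel: Z3 || Z2 = 0 + j0.4587 Ω.
Step 4 — Series with input arm Z1: Z_in = Z1 + (Z3 || Z2) = 2090 + j0.4587 Ω = 2090∠0.0° Ω.
Step 5 — Source phasor: V = 5∠0.0° V = 5 V.
Step 6 — Ohm's law: I = V / Z_total = (5) / (2090 + j0.4587) = 0.002392 - j5.25e-07 A.
Step 7 — Convert to polar: |I| = 0.002392 A, ∠I = -0.0°.

I = 0.002392∠-0.0° A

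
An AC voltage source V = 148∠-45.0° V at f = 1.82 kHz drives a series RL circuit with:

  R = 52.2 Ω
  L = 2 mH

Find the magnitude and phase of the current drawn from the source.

Step 1 — Angular frequency: ω = 2π·f = 2π·1820 = 1.144e+04 rad/s.
Step 2 — Component impedances:
  R: Z = R = 52.2 Ω
  L: Z = jωL = j·1.144e+04·0.002 = 0 + j22.87 Ω
Step 3 — Series combination: Z_total = R + L = 52.2 + j22.87 Ω = 56.99∠23.7° Ω.
Step 4 — Source phasor: V = 148∠-45.0° V = 104.7 - j104.7 V.
Step 5 — Ohm's law: I = V / Z_total = (104.7 - j104.7) / (52.2 + j22.87) = 0.945 - j2.419 A.
Step 6 — Convert to polar: |I| = 2.597 A, ∠I = -68.7°.

I = 2.597∠-68.7° A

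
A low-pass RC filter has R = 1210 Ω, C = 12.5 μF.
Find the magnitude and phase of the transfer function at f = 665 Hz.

Step 1 — Angular frequency: ω = 2π·665 = 4178 rad/s.
Step 2 — Transfer function: H(jω) = 1/(1 + jωRC).
Step 3 — Denominator: 1 + jωRC = 1 + j·4178·1210·1.25e-05 = 1 + j63.2.
Step 4 — H = 0.0002503 - j0.01582.
Step 5 — Magnitude: |H| = 0.01582 (-36.0 dB); phase: φ = -89.1°.

|H| = 0.01582 (-36.0 dB), φ = -89.1°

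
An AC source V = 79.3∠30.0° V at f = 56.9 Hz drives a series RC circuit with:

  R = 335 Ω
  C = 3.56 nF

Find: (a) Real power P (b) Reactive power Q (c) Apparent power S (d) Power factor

Step 1 — Angular frequency: ω = 2π·f = 2π·56.9 = 357.5 rad/s.
Step 2 — Component impedances:
  R: Z = R = 335 Ω
  C: Z = 1/(jωC) = -j/(ω·C) = 0 - j7.857e+05 Ω
Step 3 — Series combination: Z_total = R + C = 335 - j7.857e+05 Ω = 7.857e+05∠-90.0° Ω.
Step 4 — Source phasor: V = 79.3∠30.0° V = 68.68 + j39.65 V.
Step 5 — Current: I = V / Z = -5.043e-05 + j8.743e-05 A = 0.0001009∠120.0° A.
Step 6 — Complex power: S = V·I* = 3.413e-06 - j0.008004 VA.
Step 7 — Real power: P = Re(S) = 3.413e-06 W.
Step 8 — Reactive power: Q = Im(S) = -0.008004 VAR.
Step 9 — Apparent power: |S| = 0.008004 VA.
Step 10 — Power factor: PF = P/|S| = 0.0004264 (leading).

(a) P = 3.413e-06 W  (b) Q = -0.008004 VAR  (c) S = 0.008004 VA  (d) PF = 0.0004264 (leading)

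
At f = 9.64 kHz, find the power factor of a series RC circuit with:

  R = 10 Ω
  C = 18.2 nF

Step 1 — Angular frequency: ω = 2π·f = 2π·9640 = 6.057e+04 rad/s.
Step 2 — Component impedances:
  R: Z = R = 10 Ω
  C: Z = 1/(jωC) = -j/(ω·C) = 0 - j907.1 Ω
Step 3 — Series combination: Z_total = R + C = 10 - j907.1 Ω = 907.2∠-89.4° Ω.
Step 4 — Power factor: PF = cos(φ) = Re(Z)/|Z| = 10/907.2 = 0.01102.
Step 5 — Type: Im(Z) = -907.1 ⇒ leading (phase φ = -89.4°).

PF = 0.01102 (leading, φ = -89.4°)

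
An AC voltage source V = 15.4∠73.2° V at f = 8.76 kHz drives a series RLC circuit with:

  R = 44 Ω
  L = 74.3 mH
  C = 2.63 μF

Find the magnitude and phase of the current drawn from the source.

Step 1 — Angular frequency: ω = 2π·f = 2π·8760 = 5.504e+04 rad/s.
Step 2 — Component impedances:
  R: Z = R = 44 Ω
  L: Z = jωL = j·5.504e+04·0.0743 = 0 + j4090 Ω
  C: Z = 1/(jωC) = -j/(ω·C) = 0 - j6.908 Ω
Step 3 — Series combination: Z_total = R + L + C = 44 + j4083 Ω = 4083∠89.4° Ω.
Step 4 — Source phasor: V = 15.4∠73.2° V = 4.451 + j14.74 V.
Step 5 — Ohm's law: I = V / Z_total = (4.451 + j14.74) / (44 + j4083) = 0.003622 - j0.001051 A.
Step 6 — Convert to polar: |I| = 0.003772 A, ∠I = -16.2°.

I = 0.003772∠-16.2° A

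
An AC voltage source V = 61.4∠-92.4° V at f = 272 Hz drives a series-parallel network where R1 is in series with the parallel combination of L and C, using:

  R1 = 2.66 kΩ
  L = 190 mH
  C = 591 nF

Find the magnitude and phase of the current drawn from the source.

Step 1 — Angular frequency: ω = 2π·f = 2π·272 = 1709 rad/s.
Step 2 — Component impedances:
  R1: Z = R = 2660 Ω
  L: Z = jωL = j·1709·0.19 = 0 + j324.7 Ω
  C: Z = 1/(jωC) = -j/(ω·C) = 0 - j990.1 Ω
Step 3 — Parallel branch: L || C = 1/(1/L + 1/C) = 0 + j483.2 Ω.
Step 4 — Series with R1: Z_total = R1 + (L || C) = 2660 + j483.2 Ω = 2704∠10.3° Ω.
Step 5 — Source phasor: V = 61.4∠-92.4° V = -2.571 - j61.35 V.
Step 6 — Ohm's law: I = V / Z_total = (-2.571 - j61.35) / (2660 + j483.2) = -0.004991 - j0.02216 A.
Step 7 — Convert to polar: |I| = 0.02271 A, ∠I = -102.7°.

I = 0.02271∠-102.7° A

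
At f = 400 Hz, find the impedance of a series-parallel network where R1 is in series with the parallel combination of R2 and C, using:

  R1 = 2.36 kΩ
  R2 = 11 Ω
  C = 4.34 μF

Step 1 — Angular frequency: ω = 2π·f = 2π·400 = 2513 rad/s.
Step 2 — Component impedances:
  R1: Z = R = 2360 Ω
  R2: Z = R = 11 Ω
  C: Z = 1/(jωC) = -j/(ω·C) = 0 - j91.68 Ω
Step 3 — Parallel branch: R2 || C = 1/(1/R2 + 1/C) = 10.84 - j1.301 Ω.
Step 4 — Series with R1: Z_total = R1 + (R2 || C) = 2371 - j1.301 Ω = 2371∠-0.0° Ω.

Z = 2371 - j1.301 Ω = 2371∠-0.0° Ω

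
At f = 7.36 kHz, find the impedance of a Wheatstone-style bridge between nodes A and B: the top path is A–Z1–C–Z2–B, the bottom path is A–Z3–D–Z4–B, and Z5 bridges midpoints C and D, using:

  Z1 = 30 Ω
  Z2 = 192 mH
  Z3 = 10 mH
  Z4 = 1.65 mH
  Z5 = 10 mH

Step 1 — Angular frequency: ω = 2π·f = 2π·7360 = 4.624e+04 rad/s.
Step 2 — Component impedances:
  Z1: Z = R = 30 Ω
  Z2: Z = jωL = j·4.624e+04·0.192 = 0 + j8879 Ω
  Z3: Z = jωL = j·4.624e+04·0.01 = 0 + j462.4 Ω
  Z4: Z = jωL = j·4.624e+04·0.00165 = 0 + j76.3 Ω
  Z5: Z = jωL = j·4.624e+04·0.01 = 0 + j462.4 Ω
Step 3 — Bridge requires nodal analysis (the Z5 bridge couples midpoints C and D, so the two paths cannot be reduced to a simple series/parallel combination). Setting node B to ground and injecting 1 A at node A, the 3-node admittance system at A, C, D solves to V_A = Z_AB = 8.002 + j297.5 Ω = 297.6∠88.5° Ω.

Z = 8.002 + j297.5 Ω = 297.6∠88.5° Ω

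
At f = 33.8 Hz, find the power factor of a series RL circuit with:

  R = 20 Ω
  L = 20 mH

Step 1 — Angular frequency: ω = 2π·f = 2π·33.8 = 212.4 rad/s.
Step 2 — Component impedances:
  R: Z = R = 20 Ω
  L: Z = jωL = j·212.4·0.02 = 0 + j4.247 Ω
Step 3 — Series combination: Z_total = R + L = 20 + j4.247 Ω = 20.45∠12.0° Ω.
Step 4 — Power factor: PF = cos(φ) = Re(Z)/|Z| = 20/20.446 = 0.9782.
Step 5 — Type: Im(Z) = 4.247 ⇒ lagging (phase φ = 12.0°).

PF = 0.9782 (lagging, φ = 12.0°)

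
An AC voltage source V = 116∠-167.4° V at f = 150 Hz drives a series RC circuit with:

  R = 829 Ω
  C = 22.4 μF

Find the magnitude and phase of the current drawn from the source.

Step 1 — Angular frequency: ω = 2π·f = 2π·150 = 942.5 rad/s.
Step 2 — Component impedances:
  R: Z = R = 829 Ω
  C: Z = 1/(jωC) = -j/(ω·C) = 0 - j47.37 Ω
Step 3 — Series combination: Z_total = R + C = 829 - j47.37 Ω = 830.4∠-3.3° Ω.
Step 4 — Source phasor: V = 116∠-167.4° V = -113.2 - j25.3 V.
Step 5 — Ohm's law: I = V / Z_total = (-113.2 - j25.3) / (829 - j47.37) = -0.1344 - j0.0382 A.
Step 6 — Convert to polar: |I| = 0.1397 A, ∠I = -164.1°.

I = 0.1397∠-164.1° A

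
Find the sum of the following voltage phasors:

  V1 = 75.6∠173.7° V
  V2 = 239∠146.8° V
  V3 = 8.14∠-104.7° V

Step 1 — Convert each phasor to rectangular form:
  V1 = 75.6·(cos(173.7°) + j·sin(173.7°)) = -75.14 + j8.296 V
  V2 = 239·(cos(146.8°) + j·sin(146.8°)) = -200 + j130.9 V
  V3 = 8.14·(cos(-104.7°) + j·sin(-104.7°)) = -2.066 - j7.874 V
Step 2 — Sum components: V_total = -277.2 + j131.3 V.
Step 3 — Convert to polar: |V_total| = 306.7 V, ∠V_total = 154.7°.

V_total = 306.7∠154.7° V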